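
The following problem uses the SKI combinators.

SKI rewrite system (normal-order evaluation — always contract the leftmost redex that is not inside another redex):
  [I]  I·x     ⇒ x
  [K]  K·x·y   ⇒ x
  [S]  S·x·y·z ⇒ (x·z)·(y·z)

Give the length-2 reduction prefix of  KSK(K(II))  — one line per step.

  start: KSK(K(II))
  →1  S(K(II))
  →2  S(KI)

Answer: after 2 steps: S(KI)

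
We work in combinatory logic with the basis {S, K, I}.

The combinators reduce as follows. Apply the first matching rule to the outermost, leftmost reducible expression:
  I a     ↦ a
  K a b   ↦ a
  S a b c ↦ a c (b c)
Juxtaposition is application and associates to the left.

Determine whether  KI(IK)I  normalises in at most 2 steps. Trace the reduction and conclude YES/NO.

Answer: YES — reaches normal form I in 2 ≤ 2 steps

Working:
  start: KI(IK)I
  →1  II
  →2  I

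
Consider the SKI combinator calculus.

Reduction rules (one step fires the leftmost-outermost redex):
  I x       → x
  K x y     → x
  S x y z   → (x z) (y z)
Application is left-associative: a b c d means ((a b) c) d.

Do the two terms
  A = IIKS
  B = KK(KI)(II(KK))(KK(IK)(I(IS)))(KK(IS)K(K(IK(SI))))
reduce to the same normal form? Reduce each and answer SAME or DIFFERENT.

Answer: DIFFERENT — A ⇓ KS, B ⇓ K

Reduction:
Term A:
  start: IIKS
  →1  IKS
  →2  KS

Term B:
  start: KK(KI)(II(KK))(KK(IK)(I(IS)))(KK(IS)K(K(IK(SI))))
  →1  K(II(KK))(KK(IK)(I(IS)))(KK(IS)K(K(IK(SI))))
  →2  II(KK)(KK(IS)K(K(IK(SI))))
  →3  I(KK)(KK(IS)K(K(IK(SI))))
  →4  KK(KK(IS)K(K(IK(SI))))
  →5  K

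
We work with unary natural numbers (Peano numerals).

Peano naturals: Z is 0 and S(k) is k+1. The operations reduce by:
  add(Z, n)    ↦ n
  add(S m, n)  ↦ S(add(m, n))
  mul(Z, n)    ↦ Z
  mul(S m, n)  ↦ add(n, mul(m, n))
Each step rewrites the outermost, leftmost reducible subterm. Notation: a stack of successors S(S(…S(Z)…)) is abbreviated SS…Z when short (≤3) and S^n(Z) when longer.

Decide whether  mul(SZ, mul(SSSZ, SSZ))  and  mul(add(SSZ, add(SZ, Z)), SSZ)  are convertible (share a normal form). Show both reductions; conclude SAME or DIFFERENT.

Term A:
  start: mul(SZ, mul(SSSZ, SSZ))
  [1] add(mul(SSSZ, SSZ), mul(Z, mul(SSSZ, SSZ)))
  [2] add(add(SSZ, mul(SSZ, SSZ)), mul(Z, mul(SSSZ, SSZ)))
  [3] add(S(add(SZ, mul(SSZ, SSZ))), mul(Z, mul(SSSZ, SSZ)))
  [4] S(add(add(SZ, mul(SSZ, SSZ)), mul(Z, mul(SSSZ, SSZ))))
  [5] S(add(S(add(Z, mul(SSZ, SSZ))), mul(Z, mul(SSSZ, SSZ))))
  [6] S(S(add(add(Z, mul(SSZ, SSZ)), mul(Z, mul(SSSZ, SSZ)))))
  [7] S(S(add(mul(SSZ, SSZ), mul(Z, mul(SSSZ, SSZ)))))
  [8] S(S(add(add(SSZ, mul(SZ, SSZ)), mul(Z, mul(SSSZ, SSZ)))))
  [9] S(S(add(S(add(SZ, mul(SZ, SSZ))), mul(Z, mul(SSSZ, SSZ)))))
  [10] S(S(S(add(add(SZ, mul(SZ, SSZ)), mul(Z, mul(SSSZ, SSZ))))))
  [11] S(S(S(add(S(add(Z, mul(SZ, SSZ))), mul(Z, mul(SSSZ, SSZ))))))
  [12] S(S(S(S(add(add(Z, mul(SZ, SSZ)), mul(Z, mul(SSSZ, SSZ)))))))
  [13] S(S(S(S(add(mul(SZ, SSZ), mul(Z, mul(SSSZ, SSZ)))))))
  [14] S(S(S(S(add(add(SSZ, mul(Z, SSZ)), mul(Z, mul(SSSZ, SSZ)))))))
  [15] S(S(S(S(add(S(add(SZ, mul(Z, SSZ))), mul(Z, mul(SSSZ, SSZ)))))))
  [16] S(S(S(S(S(add(add(SZ, mul(Z, SSZ)), mul(Z, mul(SSSZ, SSZ))))))))
  [17] S(S(S(S(S(add(S(add(Z, mul(Z, SSZ))), mul(Z, mul(SSSZ, SSZ))))))))
  [18] S(S(S(S(S(S(add(add(Z, mul(Z, SSZ)), mul(Z, mul(SSSZ, SSZ)))))))))
  [19] S(S(S(S(S(S(add(mul(Z, SSZ), mul(Z, mul(SSSZ, SSZ)))))))))
  [20] S(S(S(S(S(S(add(Z, mul(Z, mul(SSSZ, SSZ)))))))))
  [21] S(S(S(S(S(S(mul(Z, mul(SSSZ, SSZ))))))))
  [22] S^6(Z)

Term B:
  start: mul(add(SSZ, add(SZ, Z)), SSZ)
  [1] mul(S(add(SZ, add(SZ, Z))), SSZ)
  [2] add(SSZ, mul(add(SZ, add(SZ, Z)), SSZ))
  [3] S(add(SZ, mul(add(SZ, add(SZ, Z)), SSZ)))
  [4] S(S(add(Z, mul(add(SZ, add(SZ, Z)), SSZ))))
  [5] S(S(mul(add(SZ, add(SZ, Z)), SSZ)))
  [6] S(S(mul(S(add(Z, add(SZ, Z))), SSZ)))
  [7] S(S(add(SSZ, mul(add(Z, add(SZ, Z)), SSZ))))
  [8] S(S(S(add(SZ, mul(add(Z, add(SZ, Z)), SSZ)))))
  [9] S(S(S(S(add(Z, mul(add(Z, add(SZ, Z)), SSZ))))))
  [10] S(S(S(S(mul(add(Z, add(SZ, Z)), SSZ)))))
  [11] S(S(S(S(mul(add(SZ, Z), SSZ)))))
  [12] S(S(S(S(mul(S(add(Z, Z)), SSZ)))))
  [13] S(S(S(S(add(SSZ, mul(add(Z, Z), SSZ))))))
  [14] S(S(S(S(S(add(SZ, mul(add(Z, Z), SSZ)))))))
  [15] S(S(S(S(S(S(add(Z, mul(add(Z, Z), SSZ))))))))
  [16] S(S(S(S(S(S(mul(add(Z, Z), SSZ)))))))
  [17] S(S(S(S(S(S(mul(Z, SSZ)))))))
  [18] S^6(Z)

Answer: SAME — A ⇓ S^6(Z), B ⇓ S^6(Z)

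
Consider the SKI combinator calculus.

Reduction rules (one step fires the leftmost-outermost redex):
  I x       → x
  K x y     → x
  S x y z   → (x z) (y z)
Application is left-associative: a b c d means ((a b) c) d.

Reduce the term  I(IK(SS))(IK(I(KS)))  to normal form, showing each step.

  start: I(IK(SS))(IK(I(KS)))
  →1  IK(SS)(IK(I(KS)))
  →2  K(SS)(IK(I(KS)))
  →3  SS

Answer: normal form = SS  (in 3 steps)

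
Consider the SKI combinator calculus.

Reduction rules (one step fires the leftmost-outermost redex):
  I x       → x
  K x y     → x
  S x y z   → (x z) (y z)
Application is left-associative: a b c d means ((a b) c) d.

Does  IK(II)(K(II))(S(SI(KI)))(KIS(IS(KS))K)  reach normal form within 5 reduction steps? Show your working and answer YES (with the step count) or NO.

Answer: NO — after 5 steps the term is S(SI(KI))(I(IS(KS))K), not yet normal

Working:
  start: IK(II)(K(II))(S(SI(KI)))(KIS(IS(KS))K)
  step 1: K(II)(K(II))(S(SI(KI)))(KIS(IS(KS))K)
  step 2: II(S(SI(KI)))(KIS(IS(KS))K)
  step 3: I(S(SI(KI)))(KIS(IS(KS))K)
  step 4: S(SI(KI))(KIS(IS(KS))K)
  step 5: S(SI(KI))(I(IS(KS))K)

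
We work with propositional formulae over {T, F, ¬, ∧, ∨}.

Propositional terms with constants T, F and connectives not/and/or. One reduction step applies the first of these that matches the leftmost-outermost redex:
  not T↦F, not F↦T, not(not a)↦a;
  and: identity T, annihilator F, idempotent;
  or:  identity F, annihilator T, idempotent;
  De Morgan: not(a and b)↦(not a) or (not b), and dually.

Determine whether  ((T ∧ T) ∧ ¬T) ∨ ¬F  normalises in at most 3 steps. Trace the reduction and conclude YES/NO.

Answer: NO — after 3 steps the term is F ∨ ¬F, not yet normal

Working:
  start: ((T ∧ T) ∧ ¬T) ∨ ¬F
  [1] (T ∧ ¬T) ∨ ¬F
  [2] ¬T ∨ ¬F
  [3] F ∨ ¬F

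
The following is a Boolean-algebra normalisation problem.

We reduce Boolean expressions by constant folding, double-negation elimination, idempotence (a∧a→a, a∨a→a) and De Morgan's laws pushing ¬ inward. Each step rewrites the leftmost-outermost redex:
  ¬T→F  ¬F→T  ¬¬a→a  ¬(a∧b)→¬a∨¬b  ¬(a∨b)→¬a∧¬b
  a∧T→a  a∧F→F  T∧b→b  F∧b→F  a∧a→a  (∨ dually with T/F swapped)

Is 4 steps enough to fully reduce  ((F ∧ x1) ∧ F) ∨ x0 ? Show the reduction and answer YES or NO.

  start: ((F ∧ x1) ∧ F) ∨ x0
  step 1: F ∨ x0
  step 2: x0

Answer: YES — reaches normal form x0 in 2 ≤ 4 steps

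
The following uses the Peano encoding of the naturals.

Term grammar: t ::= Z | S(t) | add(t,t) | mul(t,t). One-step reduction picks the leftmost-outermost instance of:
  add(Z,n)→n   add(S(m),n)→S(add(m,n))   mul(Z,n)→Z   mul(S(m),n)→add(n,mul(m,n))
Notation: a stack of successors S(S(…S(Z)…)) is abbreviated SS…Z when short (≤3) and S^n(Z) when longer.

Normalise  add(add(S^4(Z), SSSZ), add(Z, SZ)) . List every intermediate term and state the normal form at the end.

Answer: normal form = S^8(Z)  (in 14 steps)

Reduction:
  start: add(add(S^4(Z), SSSZ), add(Z, SZ))
  →1  add(S(add(SSSZ, SSSZ)), add(Z, SZ))
  →2  S(add(add(SSSZ, SSSZ), add(Z, SZ)))
  →3  S(add(S(add(SSZ, SSSZ)), add(Z, SZ)))
  →4  S(S(add(add(SSZ, SSSZ), add(Z, SZ))))
  →5  S(S(add(S(add(SZ, SSSZ)), add(Z, SZ))))
  →6  S(S(S(add(add(SZ, SSSZ), add(Z, SZ)))))
  →7  S(S(S(add(S(add(Z, SSSZ)), add(Z, SZ)))))
  →8  S(S(S(S(add(add(Z, SSSZ), add(Z, SZ))))))
  →9  S(S(S(S(add(SSSZ, add(Z, SZ))))))
  →10  S(S(S(S(S(add(SSZ, add(Z, SZ)))))))
  →11  S(S(S(S(S(S(add(SZ, add(Z, SZ))))))))
  →12  S(S(S(S(S(S(S(add(Z, add(Z, SZ)))))))))
  →13  S(S(S(S(S(S(S(add(Z, SZ))))))))
  →14  S^8(Z)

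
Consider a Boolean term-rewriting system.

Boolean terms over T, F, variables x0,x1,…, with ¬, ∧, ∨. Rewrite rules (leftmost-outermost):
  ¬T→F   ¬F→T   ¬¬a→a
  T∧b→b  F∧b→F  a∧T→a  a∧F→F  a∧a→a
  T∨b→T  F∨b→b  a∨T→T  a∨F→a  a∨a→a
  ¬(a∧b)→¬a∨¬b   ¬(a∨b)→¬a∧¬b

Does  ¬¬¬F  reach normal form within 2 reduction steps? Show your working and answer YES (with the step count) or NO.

Answer: YES — reaches normal form T in 2 ≤ 2 steps

Reduction:
  start: ¬¬¬F
  →1  ¬F
  →2  T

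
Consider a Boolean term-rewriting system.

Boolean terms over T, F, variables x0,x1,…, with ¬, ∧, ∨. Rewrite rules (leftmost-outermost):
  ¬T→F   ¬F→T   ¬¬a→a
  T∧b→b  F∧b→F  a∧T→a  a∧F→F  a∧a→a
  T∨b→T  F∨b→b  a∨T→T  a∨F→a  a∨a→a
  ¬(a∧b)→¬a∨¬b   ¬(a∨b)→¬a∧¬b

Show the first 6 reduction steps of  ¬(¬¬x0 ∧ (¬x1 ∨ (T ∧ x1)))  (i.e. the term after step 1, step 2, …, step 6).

Answer: after 6 steps: ¬x0 ∨ (x1 ∧ (F ∨ ¬x1))

Derivation:
  start: ¬(¬¬x0 ∧ (¬x1 ∨ (T ∧ x1)))
  →1  ¬¬¬x0 ∨ ¬(¬x1 ∨ (T ∧ x1))
  →2  ¬x0 ∨ ¬(¬x1 ∨ (T ∧ x1))
  →3  ¬x0 ∨ (¬¬x1 ∧ ¬(T ∧ x1))
  →4  ¬x0 ∨ (x1 ∧ ¬(T ∧ x1))
  →5  ¬x0 ∨ (x1 ∧ (¬T ∨ ¬x1))
  →6  ¬x0 ∨ (x1 ∧ (F ∨ ¬x1))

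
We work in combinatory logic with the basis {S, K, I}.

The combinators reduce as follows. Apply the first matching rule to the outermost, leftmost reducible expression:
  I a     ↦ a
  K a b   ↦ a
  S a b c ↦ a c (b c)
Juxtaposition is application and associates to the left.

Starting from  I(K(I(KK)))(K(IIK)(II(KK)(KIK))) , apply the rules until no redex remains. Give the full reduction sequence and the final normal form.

Answer: normal form = KK  (in 3 steps)

Working:
  start: I(K(I(KK)))(K(IIK)(II(KK)(KIK)))
  step 1: K(I(KK))(K(IIK)(II(KK)(KIK)))
  step 2: I(KK)
  step 3: KK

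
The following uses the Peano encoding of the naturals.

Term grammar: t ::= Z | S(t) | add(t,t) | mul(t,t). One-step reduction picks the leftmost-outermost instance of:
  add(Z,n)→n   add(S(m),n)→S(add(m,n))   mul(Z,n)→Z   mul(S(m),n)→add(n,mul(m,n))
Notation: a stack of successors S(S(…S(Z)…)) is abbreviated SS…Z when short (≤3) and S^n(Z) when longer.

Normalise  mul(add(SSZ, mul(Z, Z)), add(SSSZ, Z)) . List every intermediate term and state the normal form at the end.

Answer: normal form = S^6(Z)  (in 23 steps)

Reduction:
  start: mul(add(SSZ, mul(Z, Z)), add(SSSZ, Z))
  [1] mul(S(add(SZ, mul(Z, Z))), add(SSSZ, Z))
  [2] add(add(SSSZ, Z), mul(add(SZ, mul(Z, Z)), add(SSSZ, Z)))
  [3] add(S(add(SSZ, Z)), mul(add(SZ, mul(Z, Z)), add(SSSZ, Z)))
  [4] S(add(add(SSZ, Z), mul(add(SZ, mul(Z, Z)), add(SSSZ, Z))))
  [5] S(add(S(add(SZ, Z)), mul(add(SZ, mul(Z, Z)), add(SSSZ, Z))))
  [6] S(S(add(add(SZ, Z), mul(add(SZ, mul(Z, Z)), add(SSSZ, Z)))))
  [7] S(S(add(S(add(Z, Z)), mul(add(SZ, mul(Z, Z)), add(SSSZ, Z)))))
  [8] S(S(S(add(add(Z, Z), mul(add(SZ, mul(Z, Z)), add(SSSZ, Z))))))
  [9] S(S(S(add(Z, mul(add(SZ, mul(Z, Z)), add(SSSZ, Z))))))
  [10] S(S(S(mul(add(SZ, mul(Z, Z)), add(SSSZ, Z)))))
  [11] S(S(S(mul(S(add(Z, mul(Z, Z))), add(SSSZ, Z)))))
  [12] S(S(S(add(add(SSSZ, Z), mul(add(Z, mul(Z, Z)), add(SSSZ, Z))))))
  [13] S(S(S(add(S(add(SSZ, Z)), mul(add(Z, mul(Z, Z)), add(SSSZ, Z))))))
  [14] S(S(S(S(add(add(SSZ, Z), mul(add(Z, mul(Z, Z)), add(SSSZ, Z)))))))
  [15] S(S(S(S(add(S(add(SZ, Z)), mul(add(Z, mul(Z, Z)), add(SSSZ, Z)))))))
  [16] S(S(S(S(S(add(add(SZ, Z), mul(add(Z, mul(Z, Z)), add(SSSZ, Z))))))))
  [17] S(S(S(S(S(add(S(add(Z, Z)), mul(add(Z, mul(Z, Z)), add(SSSZ, Z))))))))
  [18] S(S(S(S(S(S(add(add(Z, Z), mul(add(Z, mul(Z, Z)), add(SSSZ, Z)))))))))
  [19] S(S(S(S(S(S(add(Z, mul(add(Z, mul(Z, Z)), add(SSSZ, Z)))))))))
  [20] S(S(S(S(S(S(mul(add(Z, mul(Z, Z)), add(SSSZ, Z))))))))
  [21] S(S(S(S(S(S(mul(mul(Z, Z), add(SSSZ, Z))))))))
  [22] S(S(S(S(S(S(mul(Z, add(SSSZ, Z))))))))
  [23] S^6(Z)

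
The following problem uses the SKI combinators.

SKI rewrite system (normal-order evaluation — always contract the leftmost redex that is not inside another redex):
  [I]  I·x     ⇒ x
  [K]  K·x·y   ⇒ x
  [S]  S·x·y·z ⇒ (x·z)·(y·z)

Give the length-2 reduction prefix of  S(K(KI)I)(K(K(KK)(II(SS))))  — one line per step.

Answer: after 2 steps: S(KI)(K(KK))

Working:
  start: S(K(KI)I)(K(K(KK)(II(SS))))
  →1  S(KI)(K(K(KK)(II(SS))))
  →2  S(KI)(K(KK))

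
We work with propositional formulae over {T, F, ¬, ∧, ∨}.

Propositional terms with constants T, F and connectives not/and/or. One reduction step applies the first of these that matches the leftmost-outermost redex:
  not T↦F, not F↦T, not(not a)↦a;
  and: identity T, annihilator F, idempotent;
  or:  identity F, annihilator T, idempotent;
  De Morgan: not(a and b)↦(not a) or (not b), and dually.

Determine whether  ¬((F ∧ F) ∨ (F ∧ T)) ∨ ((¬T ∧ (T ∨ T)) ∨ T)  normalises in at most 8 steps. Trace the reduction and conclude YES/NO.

  start: ¬((F ∧ F) ∨ (F ∧ T)) ∨ ((¬T ∧ (T ∨ T)) ∨ T)
  →1  (¬(F ∧ F) ∧ ¬(F ∧ T)) ∨ ((¬T ∧ (T ∨ T)) ∨ T)
  →2  ((¬F ∨ ¬F) ∧ ¬(F ∧ T)) ∨ ((¬T ∧ (T ∨ T)) ∨ T)
  →3  (¬F ∧ ¬(F ∧ T)) ∨ ((¬T ∧ (T ∨ T)) ∨ T)
  →4  (T ∧ ¬(F ∧ T)) ∨ ((¬T ∧ (T ∨ T)) ∨ T)
  →5  ¬(F ∧ T) ∨ ((¬T ∧ (T ∨ T)) ∨ T)
  →6  (¬F ∨ ¬T) ∨ ((¬T ∧ (T ∨ T)) ∨ T)
  →7  (T ∨ ¬T) ∨ ((¬T ∧ (T ∨ T)) ∨ T)
  →8  T ∨ ((¬T ∧ (T ∨ T)) ∨ T)

Answer: NO — after 8 steps the term is T ∨ ((¬T ∧ (T ∨ T)) ∨ T), not yet normal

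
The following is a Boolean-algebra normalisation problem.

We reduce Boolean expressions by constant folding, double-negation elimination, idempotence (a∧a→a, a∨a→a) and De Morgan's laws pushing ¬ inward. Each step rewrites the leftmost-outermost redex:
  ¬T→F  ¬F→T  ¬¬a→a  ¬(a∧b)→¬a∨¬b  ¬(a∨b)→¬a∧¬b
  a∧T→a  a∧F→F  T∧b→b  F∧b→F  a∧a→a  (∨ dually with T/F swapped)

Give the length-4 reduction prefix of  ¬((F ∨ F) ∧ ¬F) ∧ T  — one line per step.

  start: ¬((F ∨ F) ∧ ¬F) ∧ T
  →1  ¬((F ∨ F) ∧ ¬F)
  →2  ¬(F ∨ F) ∨ ¬¬F
  →3  (¬F ∧ ¬F) ∨ ¬¬F
  →4  ¬F ∨ ¬¬F

Answer: after 4 steps: ¬F ∨ ¬¬F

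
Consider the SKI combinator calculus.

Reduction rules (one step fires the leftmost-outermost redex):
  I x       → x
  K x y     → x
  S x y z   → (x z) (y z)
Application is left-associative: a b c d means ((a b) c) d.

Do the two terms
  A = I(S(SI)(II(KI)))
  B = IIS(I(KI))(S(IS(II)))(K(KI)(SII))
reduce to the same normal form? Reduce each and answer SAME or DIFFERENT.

Term A:
  start: I(S(SI)(II(KI)))
  →1  S(SI)(II(KI))
  →2  S(SI)(I(KI))
  →3  S(SI)(KI)

Term B:
  start: IIS(I(KI))(S(IS(II)))(K(KI)(SII))
  →1  IS(I(KI))(S(IS(II)))(K(KI)(SII))
  →2  S(I(KI))(S(IS(II)))(K(KI)(SII))
  →3  I(KI)(K(KI)(SII))(S(IS(II))(K(KI)(SII)))
  →4  KI(K(KI)(SII))(S(IS(II))(K(KI)(SII)))
  →5  I(S(IS(II))(K(KI)(SII)))
  →6  S(IS(II))(K(KI)(SII))
  →7  S(S(II))(K(KI)(SII))
  →8  S(SI)(K(KI)(SII))
  →9  S(SI)(KI)

Answer: SAME — A ⇓ S(SI)(KI), B ⇓ S(SI)(KI)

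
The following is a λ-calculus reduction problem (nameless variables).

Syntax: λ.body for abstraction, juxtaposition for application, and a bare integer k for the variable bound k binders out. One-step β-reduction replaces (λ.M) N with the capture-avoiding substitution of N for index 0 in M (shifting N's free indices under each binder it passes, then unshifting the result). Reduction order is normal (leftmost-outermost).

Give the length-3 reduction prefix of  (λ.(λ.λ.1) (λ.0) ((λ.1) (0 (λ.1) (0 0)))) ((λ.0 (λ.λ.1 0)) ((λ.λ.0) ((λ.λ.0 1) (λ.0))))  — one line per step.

Answer: after 3 steps: λ.0

Reduction:
  start: (λ.(λ.λ.1) (λ.0) ((λ.1) (0 (λ.1) (0 0)))) ((λ.0 (λ.λ.1 0)) ((λ.λ.0) ((λ.λ.0 1) (λ.0))))
  →1  (λ.λ.1) (λ.0) ((λ.(λ.0 (λ.λ.1 0)) ((λ.λ.0) ((λ.λ.0 1) (λ.0)))) ((λ.0 (λ.λ.1 0)) ((λ.λ.0) ((λ.λ.0 1) (λ.0))) (λ.(λ.0 (λ.λ.1 0)) ((λ.λ.0) ((λ.λ.0 1) (λ.0)))) ((λ.0 (λ.λ.1 0)) ((λ.λ.0) ((λ.λ.0 1) (λ.0))) ((λ.0 (λ.λ.1 0)) ((λ.λ.0) ((λ.λ.0 1) (λ.0)))))))
  →2  (λ.λ.0) ((λ.(λ.0 (λ.λ.1 0)) ((λ.λ.0) ((λ.λ.0 1) (λ.0)))) ((λ.0 (λ.λ.1 0)) ((λ.λ.0) ((λ.λ.0 1) (λ.0))) (λ.(λ.0 (λ.λ.1 0)) ((λ.λ.0) ((λ.λ.0 1) (λ.0)))) ((λ.0 (λ.λ.1 0)) ((λ.λ.0) ((λ.λ.0 1) (λ.0))) ((λ.0 (λ.λ.1 0)) ((λ.λ.0) ((λ.λ.0 1) (λ.0)))))))
  →3  λ.0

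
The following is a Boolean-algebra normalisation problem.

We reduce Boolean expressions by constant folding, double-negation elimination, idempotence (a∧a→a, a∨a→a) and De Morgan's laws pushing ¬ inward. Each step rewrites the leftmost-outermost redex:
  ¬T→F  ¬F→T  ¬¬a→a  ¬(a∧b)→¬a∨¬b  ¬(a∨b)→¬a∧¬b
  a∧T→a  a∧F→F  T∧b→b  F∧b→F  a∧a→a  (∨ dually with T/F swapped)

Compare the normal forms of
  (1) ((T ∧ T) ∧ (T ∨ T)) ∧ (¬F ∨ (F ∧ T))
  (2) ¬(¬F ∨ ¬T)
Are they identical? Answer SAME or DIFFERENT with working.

Answer: DIFFERENT — A ⇓ T, B ⇓ F

Derivation:
Term A:
  start: ((T ∧ T) ∧ (T ∨ T)) ∧ (¬F ∨ (F ∧ T))
  step 1: (T ∧ (T ∨ T)) ∧ (¬F ∨ (F ∧ T))
  step 2: (T ∨ T) ∧ (¬F ∨ (F ∧ T))
  step 3: T ∧ (¬F ∨ (F ∧ T))
  step 4: ¬F ∨ (F ∧ T)
  step 5: T ∨ (F ∧ T)
  step 6: T

Term B:
  start: ¬(¬F ∨ ¬T)
  step 1: ¬¬F ∧ ¬¬T
  step 2: F ∧ ¬¬T
  step 3: F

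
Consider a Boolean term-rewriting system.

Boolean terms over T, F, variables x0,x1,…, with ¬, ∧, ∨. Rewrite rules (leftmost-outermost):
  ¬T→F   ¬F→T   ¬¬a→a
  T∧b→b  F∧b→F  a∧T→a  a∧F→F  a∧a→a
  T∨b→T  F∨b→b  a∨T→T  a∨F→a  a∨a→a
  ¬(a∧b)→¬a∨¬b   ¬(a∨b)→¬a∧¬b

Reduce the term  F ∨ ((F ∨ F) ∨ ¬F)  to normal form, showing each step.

Answer: normal form = T  (in 4 steps)

Working:
  start: F ∨ ((F ∨ F) ∨ ¬F)
  step 1: (F ∨ F) ∨ ¬F
  step 2: F ∨ ¬F
  step 3: ¬F
  step 4: T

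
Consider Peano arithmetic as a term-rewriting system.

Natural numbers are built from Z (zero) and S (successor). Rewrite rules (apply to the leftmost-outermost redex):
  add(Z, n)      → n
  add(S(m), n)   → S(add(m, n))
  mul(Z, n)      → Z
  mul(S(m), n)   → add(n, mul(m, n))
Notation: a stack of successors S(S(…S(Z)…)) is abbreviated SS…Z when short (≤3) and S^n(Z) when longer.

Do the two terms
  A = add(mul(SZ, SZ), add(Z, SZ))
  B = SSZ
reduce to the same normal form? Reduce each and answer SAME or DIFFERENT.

Answer: SAME — A ⇓ SSZ, B ⇓ SSZ

Derivation:
Term A:
  start: add(mul(SZ, SZ), add(Z, SZ))
  →1  add(add(SZ, mul(Z, SZ)), add(Z, SZ))
  →2  add(S(add(Z, mul(Z, SZ))), add(Z, SZ))
  →3  S(add(add(Z, mul(Z, SZ)), add(Z, SZ)))
  →4  S(add(mul(Z, SZ), add(Z, SZ)))
  →5  S(add(Z, add(Z, SZ)))
  →6  S(add(Z, SZ))
  →7  SSZ

Term B:
  start: SSZ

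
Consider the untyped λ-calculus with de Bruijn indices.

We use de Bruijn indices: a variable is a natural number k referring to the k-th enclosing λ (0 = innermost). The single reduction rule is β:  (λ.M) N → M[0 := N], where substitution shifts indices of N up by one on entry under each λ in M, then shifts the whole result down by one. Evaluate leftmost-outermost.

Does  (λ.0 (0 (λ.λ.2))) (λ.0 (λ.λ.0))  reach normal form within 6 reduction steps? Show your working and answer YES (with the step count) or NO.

Answer: YES — reaches normal form λ.0 (λ.λ.0) in 5 ≤ 6 steps

Reduction:
  start: (λ.0 (0 (λ.λ.2))) (λ.0 (λ.λ.0))
  →1  (λ.0 (λ.λ.0)) ((λ.0 (λ.λ.0)) (λ.λ.λ.0 (λ.λ.0)))
  →2  (λ.0 (λ.λ.0)) (λ.λ.λ.0 (λ.λ.0)) (λ.λ.0)
  →3  (λ.λ.λ.0 (λ.λ.0)) (λ.λ.0) (λ.λ.0)
  →4  (λ.λ.0 (λ.λ.0)) (λ.λ.0)
  →5  λ.0 (λ.λ.0)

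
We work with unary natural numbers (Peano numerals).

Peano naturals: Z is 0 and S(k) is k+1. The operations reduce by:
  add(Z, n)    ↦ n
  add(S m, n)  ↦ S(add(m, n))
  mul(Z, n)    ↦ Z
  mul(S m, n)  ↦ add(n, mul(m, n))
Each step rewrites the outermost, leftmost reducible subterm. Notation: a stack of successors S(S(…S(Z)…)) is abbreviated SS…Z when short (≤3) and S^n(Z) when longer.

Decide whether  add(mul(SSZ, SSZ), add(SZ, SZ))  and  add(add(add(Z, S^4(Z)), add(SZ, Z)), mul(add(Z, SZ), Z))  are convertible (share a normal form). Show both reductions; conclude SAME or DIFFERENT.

Answer: DIFFERENT — A ⇓ S^6(Z), B ⇓ S^5(Z)

Working:
Term A:
  start: add(mul(SSZ, SSZ), add(SZ, SZ))
  [1] add(add(SSZ, mul(SZ, SSZ)), add(SZ, SZ))
  [2] add(S(add(SZ, mul(SZ, SSZ))), add(SZ, SZ))
  [3] S(add(add(SZ, mul(SZ, SSZ)), add(SZ, SZ)))
  [4] S(add(S(add(Z, mul(SZ, SSZ))), add(SZ, SZ)))
  [5] S(S(add(add(Z, mul(SZ, SSZ)), add(SZ, SZ))))
  [6] S(S(add(mul(SZ, SSZ), add(SZ, SZ))))
  [7] S(S(add(add(SSZ, mul(Z, SSZ)), add(SZ, SZ))))
  [8] S(S(add(S(add(SZ, mul(Z, SSZ))), add(SZ, SZ))))
  [9] S(S(S(add(add(SZ, mul(Z, SSZ)), add(SZ, SZ)))))
  [10] S(S(S(add(S(add(Z, mul(Z, SSZ))), add(SZ, SZ)))))
  [11] S(S(S(S(add(add(Z, mul(Z, SSZ)), add(SZ, SZ))))))
  [12] S(S(S(S(add(mul(Z, SSZ), add(SZ, SZ))))))
  [13] S(S(S(S(add(Z, add(SZ, SZ))))))
  [14] S(S(S(S(add(SZ, SZ)))))
  [15] S(S(S(S(S(add(Z, SZ))))))
  [16] S^6(Z)

Term B:
  start: add(add(add(Z, S^4(Z)), add(SZ, Z)), mul(add(Z, SZ), Z))
  [1] add(add(S^4(Z), add(SZ, Z)), mul(add(Z, SZ), Z))
  [2] add(S(add(SSSZ, add(SZ, Z))), mul(add(Z, SZ), Z))
  [3] S(add(add(SSSZ, add(SZ, Z)), mul(add(Z, SZ), Z)))
  [4] S(add(S(add(SSZ, add(SZ, Z))), mul(add(Z, SZ), Z)))
  [5] S(S(add(add(SSZ, add(SZ, Z)), mul(add(Z, SZ), Z))))
  [6] S(S(add(S(add(SZ, add(SZ, Z))), mul(add(Z, SZ), Z))))
  [7] S(S(S(add(add(SZ, add(SZ, Z)), mul(add(Z, SZ), Z)))))
  [8] S(S(S(add(S(add(Z, add(SZ, Z))), mul(add(Z, SZ), Z)))))
  [9] S(S(S(S(add(add(Z, add(SZ, Z)), mul(add(Z, SZ), Z))))))
  [10] S(S(S(S(add(add(SZ, Z), mul(add(Z, SZ), Z))))))
  [11] S(S(S(S(add(S(add(Z, Z)), mul(add(Z, SZ), Z))))))
  [12] S(S(S(S(S(add(add(Z, Z), mul(add(Z, SZ), Z)))))))
  [13] S(S(S(S(S(add(Z, mul(add(Z, SZ), Z)))))))
  [14] S(S(S(S(S(mul(add(Z, SZ), Z))))))
  [15] S(S(S(S(S(mul(SZ, Z))))))
  [16] S(S(S(S(S(add(Z, mul(Z, Z)))))))
  [17] S(S(S(S(S(mul(Z, Z))))))
  [18] S^5(Z)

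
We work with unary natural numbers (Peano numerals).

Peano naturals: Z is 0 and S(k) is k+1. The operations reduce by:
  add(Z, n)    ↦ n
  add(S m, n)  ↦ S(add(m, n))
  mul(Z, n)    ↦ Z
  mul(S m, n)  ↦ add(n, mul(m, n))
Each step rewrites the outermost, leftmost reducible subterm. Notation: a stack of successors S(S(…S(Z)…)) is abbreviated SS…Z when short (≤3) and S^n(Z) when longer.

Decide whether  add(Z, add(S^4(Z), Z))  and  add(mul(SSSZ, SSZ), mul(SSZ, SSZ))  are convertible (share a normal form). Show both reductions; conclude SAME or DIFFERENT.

Term A:
  start: add(Z, add(S^4(Z), Z))
  →1  add(S^4(Z), Z)
  →2  S(add(SSSZ, Z))
  →3  S(S(add(SSZ, Z)))
  →4  S(S(S(add(SZ, Z))))
  →5  S(S(S(S(add(Z, Z)))))
  →6  S^4(Z)

Term B:
  start: add(mul(SSSZ, SSZ), mul(SSZ, SSZ))
  →1  add(add(SSZ, mul(SSZ, SSZ)), mul(SSZ, SSZ))
  →2  add(S(add(SZ, mul(SSZ, SSZ))), mul(SSZ, SSZ))
  →3  S(add(add(SZ, mul(SSZ, SSZ)), mul(SSZ, SSZ)))
  →4  S(add(S(add(Z, mul(SSZ, SSZ))), mul(SSZ, SSZ)))
  →5  S(S(add(add(Z, mul(SSZ, SSZ)), mul(SSZ, SSZ))))
  →6  S(S(add(mul(SSZ, SSZ), mul(SSZ, SSZ))))
  →7  S(S(add(add(SSZ, mul(SZ, SSZ)), mul(SSZ, SSZ))))
  →8  S(S(add(S(add(SZ, mul(SZ, SSZ))), mul(SSZ, SSZ))))
  →9  S(S(S(add(add(SZ, mul(SZ, SSZ)), mul(SSZ, SSZ)))))
  →10  S(S(S(add(S(add(Z, mul(SZ, SSZ))), mul(SSZ, SSZ)))))
  →11  S(S(S(S(add(add(Z, mul(SZ, SSZ)), mul(SSZ, SSZ))))))
  →12  S(S(S(S(add(mul(SZ, SSZ), mul(SSZ, SSZ))))))
  →13  S(S(S(S(add(add(SSZ, mul(Z, SSZ)), mul(SSZ, SSZ))))))
  →14  S(S(S(S(add(S(add(SZ, mul(Z, SSZ))), mul(SSZ, SSZ))))))
  →15  S(S(S(S(S(add(add(SZ, mul(Z, SSZ)), mul(SSZ, SSZ)))))))
  →16  S(S(S(S(S(add(S(add(Z, mul(Z, SSZ))), mul(SSZ, SSZ)))))))
  →17  S(S(S(S(S(S(add(add(Z, mul(Z, SSZ)), mul(SSZ, SSZ))))))))
  →18  S(S(S(S(S(S(add(mul(Z, SSZ), mul(SSZ, SSZ))))))))
  →19  S(S(S(S(S(S(add(Z, mul(SSZ, SSZ))))))))
  →20  S(S(S(S(S(S(mul(SSZ, SSZ)))))))
  →21  S(S(S(S(S(S(add(SSZ, mul(SZ, SSZ))))))))
  →22  S(S(S(S(S(S(S(add(SZ, mul(SZ, SSZ)))))))))
  →23  S(S(S(S(S(S(S(S(add(Z, mul(SZ, SSZ))))))))))
  →24  S(S(S(S(S(S(S(S(mul(SZ, SSZ)))))))))
  →25  S(S(S(S(S(S(S(S(add(SSZ, mul(Z, SSZ))))))))))
  →26  S(S(S(S(S(S(S(S(S(add(SZ, mul(Z, SSZ)))))))))))
  →27  S(S(S(S(S(S(S(S(S(S(add(Z, mul(Z, SSZ))))))))))))
  →28  S(S(S(S(S(S(S(S(S(S(mul(Z, SSZ)))))))))))
  →29  S^10(Z)

Answer: DIFFERENT — A ⇓ S^4(Z), B ⇓ S^10(Z)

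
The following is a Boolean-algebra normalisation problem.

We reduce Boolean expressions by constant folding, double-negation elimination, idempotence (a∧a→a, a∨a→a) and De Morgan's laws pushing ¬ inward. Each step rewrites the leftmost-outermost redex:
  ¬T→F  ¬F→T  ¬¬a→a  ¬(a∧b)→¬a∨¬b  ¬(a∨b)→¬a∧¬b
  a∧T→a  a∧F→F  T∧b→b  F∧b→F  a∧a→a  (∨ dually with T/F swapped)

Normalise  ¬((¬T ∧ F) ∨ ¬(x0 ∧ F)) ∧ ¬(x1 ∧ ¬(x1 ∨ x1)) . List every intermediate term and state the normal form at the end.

  start: ¬((¬T ∧ F) ∨ ¬(x0 ∧ F)) ∧ ¬(x1 ∧ ¬(x1 ∨ x1))
  step 1: (¬(¬T ∧ F) ∧ ¬¬(x0 ∧ F)) ∧ ¬(x1 ∧ ¬(x1 ∨ x1))
  step 2: ((¬¬T ∨ ¬F) ∧ ¬¬(x0 ∧ F)) ∧ ¬(x1 ∧ ¬(x1 ∨ x1))
  step 3: ((T ∨ ¬F) ∧ ¬¬(x0 ∧ F)) ∧ ¬(x1 ∧ ¬(x1 ∨ x1))
  step 4: (T ∧ ¬¬(x0 ∧ F)) ∧ ¬(x1 ∧ ¬(x1 ∨ x1))
  step 5: ¬¬(x0 ∧ F) ∧ ¬(x1 ∧ ¬(x1 ∨ x1))
  step 6: (x0 ∧ F) ∧ ¬(x1 ∧ ¬(x1 ∨ x1))
  step 7: F ∧ ¬(x1 ∧ ¬(x1 ∨ x1))
  step 8: F

Answer: normal form = F  (in 8 steps)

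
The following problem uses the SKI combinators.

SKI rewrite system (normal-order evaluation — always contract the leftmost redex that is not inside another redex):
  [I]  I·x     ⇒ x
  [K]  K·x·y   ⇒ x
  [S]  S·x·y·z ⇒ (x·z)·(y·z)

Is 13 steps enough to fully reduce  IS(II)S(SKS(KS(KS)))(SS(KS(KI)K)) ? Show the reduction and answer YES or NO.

  start: IS(II)S(SKS(KS(KS)))(SS(KS(KI)K))
  [1] S(II)S(SKS(KS(KS)))(SS(KS(KI)K))
  [2] II(SKS(KS(KS)))(S(SKS(KS(KS))))(SS(KS(KI)K))
  [3] I(SKS(KS(KS)))(S(SKS(KS(KS))))(SS(KS(KI)K))
  [4] SKS(KS(KS))(S(SKS(KS(KS))))(SS(KS(KI)K))
  [5] K(KS(KS))(S(KS(KS)))(S(SKS(KS(KS))))(SS(KS(KI)K))
  [6] KS(KS)(S(SKS(KS(KS))))(SS(KS(KI)K))
  [7] S(S(SKS(KS(KS))))(SS(KS(KI)K))
  [8] S(S(K(KS(KS))(S(KS(KS)))))(SS(KS(KI)K))
  [9] S(S(KS(KS)))(SS(KS(KI)K))
  [10] S(SS)(SS(KS(KI)K))
  [11] S(SS)(SS(SK))

Answer: YES — reaches normal form S(SS)(SS(SK)) in 11 ≤ 13 steps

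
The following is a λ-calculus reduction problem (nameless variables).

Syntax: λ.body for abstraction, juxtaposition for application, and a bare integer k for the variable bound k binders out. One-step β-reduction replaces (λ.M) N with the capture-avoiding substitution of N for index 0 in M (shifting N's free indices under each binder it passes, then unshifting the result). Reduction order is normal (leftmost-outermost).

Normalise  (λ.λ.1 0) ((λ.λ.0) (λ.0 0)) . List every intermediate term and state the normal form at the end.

  start: (λ.λ.1 0) ((λ.λ.0) (λ.0 0))
  step 1: λ.(λ.λ.0) (λ.0 0) 0
  step 2: λ.(λ.0) 0
  step 3: λ.0

Answer: normal form = λ.0  (in 3 steps)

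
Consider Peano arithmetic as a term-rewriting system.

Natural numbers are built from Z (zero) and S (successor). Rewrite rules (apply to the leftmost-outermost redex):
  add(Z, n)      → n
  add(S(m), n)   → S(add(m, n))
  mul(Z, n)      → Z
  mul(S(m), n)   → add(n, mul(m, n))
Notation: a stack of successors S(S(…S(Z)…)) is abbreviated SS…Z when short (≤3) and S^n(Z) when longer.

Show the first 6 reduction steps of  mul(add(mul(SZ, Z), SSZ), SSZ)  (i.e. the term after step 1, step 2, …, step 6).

Answer: after 6 steps: S(add(SZ, mul(SZ, SSZ)))

Derivation:
  start: mul(add(mul(SZ, Z), SSZ), SSZ)
  [1] mul(add(add(Z, mul(Z, Z)), SSZ), SSZ)
  [2] mul(add(mul(Z, Z), SSZ), SSZ)
  [3] mul(add(Z, SSZ), SSZ)
  [4] mul(SSZ, SSZ)
  [5] add(SSZ, mul(SZ, SSZ))
  [6] S(add(SZ, mul(SZ, SSZ)))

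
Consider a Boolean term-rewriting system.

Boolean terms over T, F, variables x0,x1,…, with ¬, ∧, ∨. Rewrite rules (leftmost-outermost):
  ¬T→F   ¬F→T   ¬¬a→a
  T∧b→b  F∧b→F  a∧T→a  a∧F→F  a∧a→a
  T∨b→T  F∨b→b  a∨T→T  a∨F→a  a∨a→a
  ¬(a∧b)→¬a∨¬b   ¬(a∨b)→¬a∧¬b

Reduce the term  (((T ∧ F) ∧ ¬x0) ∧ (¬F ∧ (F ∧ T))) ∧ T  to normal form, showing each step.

Answer: normal form = F  (in 4 steps)

Working:
  start: (((T ∧ F) ∧ ¬x0) ∧ (¬F ∧ (F ∧ T))) ∧ T
  →1  ((T ∧ F) ∧ ¬x0) ∧ (¬F ∧ (F ∧ T))
  →2  (F ∧ ¬x0) ∧ (¬F ∧ (F ∧ T))
  →3  F ∧ (¬F ∧ (F ∧ T))
  →4  F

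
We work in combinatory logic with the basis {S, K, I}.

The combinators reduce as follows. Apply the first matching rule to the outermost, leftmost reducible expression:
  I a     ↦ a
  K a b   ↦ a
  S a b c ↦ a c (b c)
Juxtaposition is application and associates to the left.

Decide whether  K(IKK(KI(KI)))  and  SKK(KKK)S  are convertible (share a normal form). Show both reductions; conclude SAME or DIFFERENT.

Term A:
  start: K(IKK(KI(KI)))
  step 1: K(KK(KI(KI)))
  step 2: KK

Term B:
  start: SKK(KKK)S
  step 1: K(KKK)(K(KKK))S
  step 2: KKKS
  step 3: KS

Answer: DIFFERENT — A ⇓ KK, B ⇓ KS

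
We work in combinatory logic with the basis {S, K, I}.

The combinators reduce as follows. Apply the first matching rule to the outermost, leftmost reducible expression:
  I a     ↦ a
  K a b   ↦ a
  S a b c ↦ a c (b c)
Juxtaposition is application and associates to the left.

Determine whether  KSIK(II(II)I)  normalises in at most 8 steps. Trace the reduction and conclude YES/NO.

Answer: YES — reaches normal form SKI in 5 ≤ 8 steps

Reduction:
  start: KSIK(II(II)I)
  step 1: SK(II(II)I)
  step 2: SK(I(II)I)
  step 3: SK(III)
  step 4: SK(II)
  step 5: SKI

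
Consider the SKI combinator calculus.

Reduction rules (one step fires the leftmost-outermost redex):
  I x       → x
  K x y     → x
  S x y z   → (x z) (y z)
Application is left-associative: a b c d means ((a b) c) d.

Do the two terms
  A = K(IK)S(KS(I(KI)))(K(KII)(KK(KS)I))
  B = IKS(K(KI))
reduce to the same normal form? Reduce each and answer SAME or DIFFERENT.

Answer: SAME — A ⇓ S, B ⇓ S

Reduction:
Term A:
  start: K(IK)S(KS(I(KI)))(K(KII)(KK(KS)I))
  step 1: IK(KS(I(KI)))(K(KII)(KK(KS)I))
  step 2: K(KS(I(KI)))(K(KII)(KK(KS)I))
  step 3: KS(I(KI))
  step 4: S

Term B:
  start: IKS(K(KI))
  step 1: KS(K(KI))
  step 2: S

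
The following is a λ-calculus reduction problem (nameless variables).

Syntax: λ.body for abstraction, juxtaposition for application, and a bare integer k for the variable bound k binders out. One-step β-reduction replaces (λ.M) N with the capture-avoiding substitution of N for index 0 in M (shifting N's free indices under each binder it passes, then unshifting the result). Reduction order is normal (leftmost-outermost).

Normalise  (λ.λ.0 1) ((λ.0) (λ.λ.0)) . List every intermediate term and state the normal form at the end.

Answer: normal form = λ.0 (λ.λ.0)  (in 2 steps)

Derivation:
  start: (λ.λ.0 1) ((λ.0) (λ.λ.0))
  →1  λ.0 ((λ.0) (λ.λ.0))
  →2  λ.0 (λ.λ.0)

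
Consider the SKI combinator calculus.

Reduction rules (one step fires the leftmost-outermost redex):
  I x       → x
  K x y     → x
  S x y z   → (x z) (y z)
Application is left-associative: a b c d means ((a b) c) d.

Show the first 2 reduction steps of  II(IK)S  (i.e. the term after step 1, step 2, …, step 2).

  start: II(IK)S
  →1  I(IK)S
  →2  IKS

Answer: after 2 steps: IKS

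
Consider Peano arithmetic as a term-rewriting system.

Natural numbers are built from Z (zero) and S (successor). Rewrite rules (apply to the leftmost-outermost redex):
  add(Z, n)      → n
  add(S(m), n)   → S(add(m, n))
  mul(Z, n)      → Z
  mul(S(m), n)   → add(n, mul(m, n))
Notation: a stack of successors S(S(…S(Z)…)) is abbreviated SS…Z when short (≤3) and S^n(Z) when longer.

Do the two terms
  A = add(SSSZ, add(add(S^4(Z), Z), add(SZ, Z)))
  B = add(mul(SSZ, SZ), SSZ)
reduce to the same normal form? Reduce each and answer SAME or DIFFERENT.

Term A:
  start: add(SSSZ, add(add(S^4(Z), Z), add(SZ, Z)))
  [1] S(add(SSZ, add(add(S^4(Z), Z), add(SZ, Z))))
  [2] S(S(add(SZ, add(add(S^4(Z), Z), add(SZ, Z)))))
  [3] S(S(S(add(Z, add(add(S^4(Z), Z), add(SZ, Z))))))
  [4] S(S(S(add(add(S^4(Z), Z), add(SZ, Z)))))
  [5] S(S(S(add(S(add(SSSZ, Z)), add(SZ, Z)))))
  [6] S(S(S(S(add(add(SSSZ, Z), add(SZ, Z))))))
  [7] S(S(S(S(add(S(add(SSZ, Z)), add(SZ, Z))))))
  [8] S(S(S(S(S(add(add(SSZ, Z), add(SZ, Z)))))))
  [9] S(S(S(S(S(add(S(add(SZ, Z)), add(SZ, Z)))))))
  [10] S(S(S(S(S(S(add(add(SZ, Z), add(SZ, Z))))))))
  [11] S(S(S(S(S(S(add(S(add(Z, Z)), add(SZ, Z))))))))
  [12] S(S(S(S(S(S(S(add(add(Z, Z), add(SZ, Z)))))))))
  [13] S(S(S(S(S(S(S(add(Z, add(SZ, Z)))))))))
  [14] S(S(S(S(S(S(S(add(SZ, Z))))))))
  [15] S(S(S(S(S(S(S(S(add(Z, Z)))))))))
  [16] S^8(Z)

Term B:
  start: add(mul(SSZ, SZ), SSZ)
  [1] add(add(SZ, mul(SZ, SZ)), SSZ)
  [2] add(S(add(Z, mul(SZ, SZ))), SSZ)
  [3] S(add(add(Z, mul(SZ, SZ)), SSZ))
  [4] S(add(mul(SZ, SZ), SSZ))
  [5] S(add(add(SZ, mul(Z, SZ)), SSZ))
  [6] S(add(S(add(Z, mul(Z, SZ))), SSZ))
  [7] S(S(add(add(Z, mul(Z, SZ)), SSZ)))
  [8] S(S(add(mul(Z, SZ), SSZ)))
  [9] S(S(add(Z, SSZ)))
  [10] S^4(Z)

Answer: DIFFERENT — A ⇓ S^8(Z), B ⇓ S^4(Z)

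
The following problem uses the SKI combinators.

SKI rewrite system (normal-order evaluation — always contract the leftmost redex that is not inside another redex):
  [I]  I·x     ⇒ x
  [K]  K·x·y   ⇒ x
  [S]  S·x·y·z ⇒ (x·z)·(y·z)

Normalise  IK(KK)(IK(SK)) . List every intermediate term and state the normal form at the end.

  start: IK(KK)(IK(SK))
  [1] K(KK)(IK(SK))
  [2] KK

Answer: normal form = KK  (in 2 steps)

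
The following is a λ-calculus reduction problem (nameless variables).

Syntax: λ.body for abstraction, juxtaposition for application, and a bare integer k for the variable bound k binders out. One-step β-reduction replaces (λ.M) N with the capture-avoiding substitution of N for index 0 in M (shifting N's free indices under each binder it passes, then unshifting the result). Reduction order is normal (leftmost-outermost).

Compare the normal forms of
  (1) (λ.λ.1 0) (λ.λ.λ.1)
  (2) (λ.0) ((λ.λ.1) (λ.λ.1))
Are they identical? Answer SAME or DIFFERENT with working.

Term A:
  start: (λ.λ.1 0) (λ.λ.λ.1)
  [1] λ.(λ.λ.λ.1) 0
  [2] λ.λ.λ.1

Term B:
  start: (λ.0) ((λ.λ.1) (λ.λ.1))
  [1] (λ.λ.1) (λ.λ.1)
  [2] λ.λ.λ.1

Answer: SAME — A ⇓ λ.λ.λ.1, B ⇓ λ.λ.λ.1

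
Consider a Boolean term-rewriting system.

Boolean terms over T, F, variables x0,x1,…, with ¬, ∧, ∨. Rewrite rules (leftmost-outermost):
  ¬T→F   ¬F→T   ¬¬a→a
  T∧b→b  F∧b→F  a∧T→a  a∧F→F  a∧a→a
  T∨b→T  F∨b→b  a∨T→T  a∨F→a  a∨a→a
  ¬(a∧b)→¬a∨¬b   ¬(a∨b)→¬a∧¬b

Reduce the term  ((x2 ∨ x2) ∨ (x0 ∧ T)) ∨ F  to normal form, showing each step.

Answer: normal form = x2 ∨ x0  (in 3 steps)

Derivation:
  start: ((x2 ∨ x2) ∨ (x0 ∧ T)) ∨ F
  →1  (x2 ∨ x2) ∨ (x0 ∧ T)
  →2  x2 ∨ (x0 ∧ T)
  →3  x2 ∨ x0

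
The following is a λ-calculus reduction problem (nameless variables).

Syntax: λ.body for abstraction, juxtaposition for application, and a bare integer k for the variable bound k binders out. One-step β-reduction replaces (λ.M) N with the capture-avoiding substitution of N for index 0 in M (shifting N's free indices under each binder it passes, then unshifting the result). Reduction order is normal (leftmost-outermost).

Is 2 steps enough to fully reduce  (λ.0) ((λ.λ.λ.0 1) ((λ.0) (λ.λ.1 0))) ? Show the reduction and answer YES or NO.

Answer: YES — reaches normal form λ.λ.0 1 in 2 ≤ 2 steps

Working:
  start: (λ.0) ((λ.λ.λ.0 1) ((λ.0) (λ.λ.1 0)))
  →1  (λ.λ.λ.0 1) ((λ.0) (λ.λ.1 0))
  →2  λ.λ.0 1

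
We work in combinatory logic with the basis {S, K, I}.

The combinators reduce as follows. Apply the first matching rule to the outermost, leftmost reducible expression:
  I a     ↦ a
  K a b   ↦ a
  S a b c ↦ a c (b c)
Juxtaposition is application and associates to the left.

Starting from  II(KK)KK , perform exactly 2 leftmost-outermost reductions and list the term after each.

  start: II(KK)KK
  [1] I(KK)KK
  [2] KKKK

Answer: after 2 steps: KKKK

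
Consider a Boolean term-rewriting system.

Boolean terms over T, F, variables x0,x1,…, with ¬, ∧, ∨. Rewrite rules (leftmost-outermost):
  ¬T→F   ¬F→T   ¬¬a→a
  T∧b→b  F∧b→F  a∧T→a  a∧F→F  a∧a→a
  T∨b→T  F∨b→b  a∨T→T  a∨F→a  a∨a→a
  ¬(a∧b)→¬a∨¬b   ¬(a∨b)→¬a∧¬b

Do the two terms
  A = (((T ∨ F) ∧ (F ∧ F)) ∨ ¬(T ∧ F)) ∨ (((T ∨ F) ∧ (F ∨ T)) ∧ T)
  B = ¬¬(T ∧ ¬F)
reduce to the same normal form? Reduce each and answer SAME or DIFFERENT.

Answer: SAME — A ⇓ T, B ⇓ T

Derivation:
Term A:
  start: (((T ∨ F) ∧ (F ∧ F)) ∨ ¬(T ∧ F)) ∨ (((T ∨ F) ∧ (F ∨ T)) ∧ T)
  step 1: ((T ∧ (F ∧ F)) ∨ ¬(T ∧ F)) ∨ (((T ∨ F) ∧ (F ∨ T)) ∧ T)
  step 2: ((F ∧ F) ∨ ¬(T ∧ F)) ∨ (((T ∨ F) ∧ (F ∨ T)) ∧ T)
  step 3: (F ∨ ¬(T ∧ F)) ∨ (((T ∨ F) ∧ (F ∨ T)) ∧ T)
  step 4: ¬(T ∧ F) ∨ (((T ∨ F) ∧ (F ∨ T)) ∧ T)
  step 5: (¬T ∨ ¬F) ∨ (((T ∨ F) ∧ (F ∨ T)) ∧ T)
  step 6: (F ∨ ¬F) ∨ (((T ∨ F) ∧ (F ∨ T)) ∧ T)
  step 7: ¬F ∨ (((T ∨ F) ∧ (F ∨ T)) ∧ T)
  step 8: T ∨ (((T ∨ F) ∧ (F ∨ T)) ∧ T)
  step 9: T

Term B:
  start: ¬¬(T ∧ ¬F)
  step 1: T ∧ ¬F
  step 2: ¬F
  step 3: T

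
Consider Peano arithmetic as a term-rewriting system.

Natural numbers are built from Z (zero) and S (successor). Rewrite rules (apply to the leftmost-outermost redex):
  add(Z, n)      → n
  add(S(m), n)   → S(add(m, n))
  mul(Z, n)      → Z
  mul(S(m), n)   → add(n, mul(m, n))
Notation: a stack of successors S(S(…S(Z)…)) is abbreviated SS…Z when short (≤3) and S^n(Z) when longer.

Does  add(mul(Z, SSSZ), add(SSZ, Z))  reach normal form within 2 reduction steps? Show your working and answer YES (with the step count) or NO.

  start: add(mul(Z, SSSZ), add(SSZ, Z))
  [1] add(Z, add(SSZ, Z))
  [2] add(SSZ, Z)

Answer: NO — after 2 steps the term is add(SSZ, Z), not yet normal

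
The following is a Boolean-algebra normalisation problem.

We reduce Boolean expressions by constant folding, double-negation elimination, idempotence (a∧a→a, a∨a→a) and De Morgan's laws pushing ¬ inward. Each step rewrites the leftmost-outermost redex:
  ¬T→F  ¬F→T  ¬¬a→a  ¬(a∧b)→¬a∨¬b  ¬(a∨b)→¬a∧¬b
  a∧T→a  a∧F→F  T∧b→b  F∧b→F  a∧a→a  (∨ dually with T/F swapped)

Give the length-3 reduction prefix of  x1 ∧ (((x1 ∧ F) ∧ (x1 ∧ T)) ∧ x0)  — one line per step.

  start: x1 ∧ (((x1 ∧ F) ∧ (x1 ∧ T)) ∧ x0)
  step 1: x1 ∧ ((F ∧ (x1 ∧ T)) ∧ x0)
  step 2: x1 ∧ (F ∧ x0)
  step 3: x1 ∧ F

Answer: after 3 steps: x1 ∧ F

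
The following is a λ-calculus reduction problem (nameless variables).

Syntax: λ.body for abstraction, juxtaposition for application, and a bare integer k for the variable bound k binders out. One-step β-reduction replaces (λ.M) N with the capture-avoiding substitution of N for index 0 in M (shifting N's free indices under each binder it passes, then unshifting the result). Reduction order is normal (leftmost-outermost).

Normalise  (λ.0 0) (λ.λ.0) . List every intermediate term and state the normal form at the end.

  start: (λ.0 0) (λ.λ.0)
  step 1: (λ.λ.0) (λ.λ.0)
  step 2: λ.0

Answer: normal form = λ.0  (in 2 steps)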